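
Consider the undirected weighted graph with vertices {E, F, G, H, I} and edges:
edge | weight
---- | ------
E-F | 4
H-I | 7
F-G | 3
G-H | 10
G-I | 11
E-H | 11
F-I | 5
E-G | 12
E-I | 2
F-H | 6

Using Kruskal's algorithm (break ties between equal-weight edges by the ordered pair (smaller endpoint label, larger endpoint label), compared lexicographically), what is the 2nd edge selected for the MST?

Sort edges by weight, then run Kruskal:
E-I (2): add. Components now {E,I} {F} {G} {H}
F-G (3): add. Components now {E,I} {F,G} {H}
E-F (4): add. Components now {E,F,G,I} {H}
F-I (5): skip — F and I already connected.
F-H (6): add. Components now {E,F,G,H,I}
The 2nd edge added is F-G.

F-G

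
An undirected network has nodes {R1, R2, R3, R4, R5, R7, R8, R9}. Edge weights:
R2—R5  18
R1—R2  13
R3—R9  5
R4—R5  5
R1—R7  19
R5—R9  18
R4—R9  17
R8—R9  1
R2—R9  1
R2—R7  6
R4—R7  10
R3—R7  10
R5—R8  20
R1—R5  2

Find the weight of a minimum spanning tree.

Grow the tree from R3 using Prim:
Step 1: cheapest edge leaving the tree is R3—R9 (5); add R9.
Step 2: cheapest edge leaving the tree is R2—R9 (1); add R2.
Step 3: cheapest edge leaving the tree is R8—R9 (1); add R8.
Step 4: cheapest edge leaving the tree is R2—R7 (6); add R7.
Step 5: cheapest edge leaving the tree is R4—R7 (10); add R4.
Step 6: cheapest edge leaving the tree is R4—R5 (5); add R5.
Step 7: cheapest edge leaving the tree is R1—R5 (2); add R1.
MST edges: R3—R9, R2—R9, R8—R9, R2—R7, R4—R7, R4—R5, R1—R5; total weight 5+1+1+6+10+5+2 = 30.

30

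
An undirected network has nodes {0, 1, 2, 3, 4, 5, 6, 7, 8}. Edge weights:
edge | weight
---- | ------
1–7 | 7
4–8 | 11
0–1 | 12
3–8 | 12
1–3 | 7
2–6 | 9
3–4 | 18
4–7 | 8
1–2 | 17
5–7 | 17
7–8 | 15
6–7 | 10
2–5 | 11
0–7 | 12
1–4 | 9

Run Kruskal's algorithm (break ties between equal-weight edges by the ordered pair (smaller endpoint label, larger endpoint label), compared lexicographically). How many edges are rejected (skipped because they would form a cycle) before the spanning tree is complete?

Kruskal's algorithm — process edges by increasing weight (ties by edge label):
1–3 (7): add — endpoints in different components.
1–7 (7): add — endpoints in different components.
4–7 (8): add — endpoints in different components.
1–4 (9): skip — 1 and 4 already connected.
2–6 (9): add — endpoints in different components.
6–7 (10): add — endpoints in different components.
2–5 (11): add — endpoints in different components.
4–8 (11): add — endpoints in different components.
0–1 (12): add — endpoints in different components.
Edges rejected before the tree was complete: 1.

1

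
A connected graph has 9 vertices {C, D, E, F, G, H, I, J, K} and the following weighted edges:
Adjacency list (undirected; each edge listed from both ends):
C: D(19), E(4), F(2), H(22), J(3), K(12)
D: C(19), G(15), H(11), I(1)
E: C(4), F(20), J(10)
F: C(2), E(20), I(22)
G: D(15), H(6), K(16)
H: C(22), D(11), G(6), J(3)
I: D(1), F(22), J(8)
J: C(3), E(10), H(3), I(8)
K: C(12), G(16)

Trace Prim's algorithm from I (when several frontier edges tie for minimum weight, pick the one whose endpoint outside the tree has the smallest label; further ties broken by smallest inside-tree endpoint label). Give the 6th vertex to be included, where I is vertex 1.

Prim, starting at I.
Step 1: cheapest edge leaving the tree is D-I (1); add D.
Step 2: cheapest edge leaving the tree is I-J (8); add J.
Step 3: cheapest edge leaving the tree is C-J (3); add C.
Step 4: cheapest edge leaving the tree is C-F (2); add F.
Step 5: cheapest edge leaving the tree is H-J (3); add H.
Step 6: cheapest edge leaving the tree is C-E (4); add E.
Step 7: cheapest edge leaving the tree is G-H (6); add G.
Step 8: cheapest edge leaving the tree is C-K (12); add K.
Vertex order: I, D, J, C, F, H, E, G, K. The 6th vertex is H.

H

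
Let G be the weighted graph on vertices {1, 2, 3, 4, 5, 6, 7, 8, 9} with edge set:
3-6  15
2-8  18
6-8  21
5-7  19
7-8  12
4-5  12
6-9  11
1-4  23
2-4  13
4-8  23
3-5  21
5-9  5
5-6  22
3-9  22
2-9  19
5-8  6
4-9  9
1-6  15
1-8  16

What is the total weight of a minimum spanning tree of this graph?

86

Kruskal: consider edges lightest-first.
5-9 (5): add — endpoints in different components.
5-8 (6): add — endpoints in different components.
4-9 (9): add — endpoints in different components.
6-9 (11): add — endpoints in different components.
4-5 (12): skip — 4 and 5 already connected.
7-8 (12): add — endpoints in different components.
2-4 (13): add — endpoints in different components.
1-6 (15): add — endpoints in different components.
3-6 (15): add — endpoints in different components.
MST edges: 5-9, 5-8, 4-9, 6-9, 7-8, 2-4, 1-6, 3-6; total weight 5+6+9+11+12+13+15+15 = 86.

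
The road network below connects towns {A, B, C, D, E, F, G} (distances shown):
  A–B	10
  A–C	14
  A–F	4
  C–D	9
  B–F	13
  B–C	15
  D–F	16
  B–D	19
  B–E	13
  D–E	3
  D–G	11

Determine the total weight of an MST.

50

Kruskal: consider edges lightest-first.
D–E (3): add — endpoints in different components.
A–F (4): add — endpoints in different components.
C–D (9): add — endpoints in different components.
A–B (10): add — endpoints in different components.
D–G (11): add — endpoints in different components.
B–E (13): add — endpoints in different components.
MST edges: D–E, A–F, C–D, A–B, D–G, B–E; total weight 3+4+9+10+11+13 = 50.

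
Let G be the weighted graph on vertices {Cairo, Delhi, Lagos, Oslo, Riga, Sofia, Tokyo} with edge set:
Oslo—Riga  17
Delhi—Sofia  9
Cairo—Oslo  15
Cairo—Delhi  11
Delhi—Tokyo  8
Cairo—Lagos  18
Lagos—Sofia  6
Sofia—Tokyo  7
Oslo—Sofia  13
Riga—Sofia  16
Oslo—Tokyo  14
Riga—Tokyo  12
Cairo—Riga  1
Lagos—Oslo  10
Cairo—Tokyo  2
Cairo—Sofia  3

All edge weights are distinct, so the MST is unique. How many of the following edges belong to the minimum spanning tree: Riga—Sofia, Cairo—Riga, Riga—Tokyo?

1

Kruskal's algorithm — process edges by increasing weight (ties by edge label):
Cairo—Riga (1): add — endpoints in different components.
Cairo—Tokyo (2): add — endpoints in different components.
Cairo—Sofia (3): add — endpoints in different components.
Lagos—Sofia (6): add — endpoints in different components.
Sofia—Tokyo (7): skip — Tokyo and Sofia already connected.
Delhi—Tokyo (8): add — endpoints in different components.
Delhi—Sofia (9): skip — Sofia and Delhi already connected.
Lagos—Oslo (10): add — endpoints in different components.
MST edge set: {Cairo—Riga, Cairo—Tokyo, Cairo—Sofia, Lagos—Sofia, Delhi—Tokyo, Lagos—Oslo}.
Of the listed edges, {Cairo—Riga} are in the MST → 1.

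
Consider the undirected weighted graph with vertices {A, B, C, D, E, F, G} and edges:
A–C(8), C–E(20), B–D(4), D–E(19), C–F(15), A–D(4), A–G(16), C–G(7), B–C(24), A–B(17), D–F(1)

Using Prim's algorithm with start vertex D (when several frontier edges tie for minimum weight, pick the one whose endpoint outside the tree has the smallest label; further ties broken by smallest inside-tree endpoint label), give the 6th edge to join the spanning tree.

D-E

Prim, starting at D.
Step 1: cheapest edge leaving the tree is D–F (1); add F.
Step 2: cheapest edge leaving the tree is A–D (4); add A.
Step 3: cheapest edge leaving the tree is B–D (4); add B.
Step 4: cheapest edge leaving the tree is A–C (8); add C.
Step 5: cheapest edge leaving the tree is C–G (7); add G.
Step 6: cheapest edge leaving the tree is D–E (19); add E.
The 6th edge added is D–E.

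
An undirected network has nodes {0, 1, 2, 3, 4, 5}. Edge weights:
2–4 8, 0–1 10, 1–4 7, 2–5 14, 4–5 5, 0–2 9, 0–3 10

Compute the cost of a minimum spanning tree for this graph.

39

Kruskal's algorithm — process edges by increasing weight (ties by edge label):
4–5 (5): add. Components now {0} {1} {2} {3} {4,5}
1–4 (7): add. Components now {0} {1,4,5} {2} {3}
2–4 (8): add. Components now {0} {1,2,4,5} {3}
0–2 (9): add. Components now {0,1,2,4,5} {3}
0–1 (10): skip — 0 and 1 already connected.
0–3 (10): add. Components now {0,1,2,3,4,5}
MST edges: 4–5, 1–4, 2–4, 0–2, 0–3; total weight 5+7+8+9+10 = 39.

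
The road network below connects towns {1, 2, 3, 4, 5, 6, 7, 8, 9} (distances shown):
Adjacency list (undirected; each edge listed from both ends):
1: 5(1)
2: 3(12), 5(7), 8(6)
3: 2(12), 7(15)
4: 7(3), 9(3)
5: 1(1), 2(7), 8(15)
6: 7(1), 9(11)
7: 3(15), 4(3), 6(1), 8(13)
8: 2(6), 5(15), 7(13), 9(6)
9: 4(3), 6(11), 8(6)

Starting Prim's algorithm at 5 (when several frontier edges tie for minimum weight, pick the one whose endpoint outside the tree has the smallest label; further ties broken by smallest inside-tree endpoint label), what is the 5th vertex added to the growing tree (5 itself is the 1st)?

9

Prim, starting at 5.
Step 1: frontier [1–5 1, 2–5 7, 5–8 15] → take 1–5 (1); add 1.
Step 2: frontier [2–5 7, 5–8 15] → take 2–5 (7); add 2.
Step 3: frontier [2–8 6, 2–3 12, 5–8 15] → take 2–8 (6); add 8.
Step 4: frontier [2–3 12, 8–9 6, 7–8 13] → take 8–9 (6); add 9.
Step 5: frontier [2–3 12, 7–8 13, 4–9 3, 6–9 11] → take 4–9 (3); add 4.
Step 6: frontier [2–3 12, 4–7 3, 7–8 13, 6–9 11] → take 4–7 (3); add 7.
Step 7: frontier [2–3 12, 6–7 1, 3–7 15, 6–9 11] → take 6–7 (1); add 6.
Step 8: frontier [2–3 12, 3–7 15] → take 2–3 (12); add 3.
Vertex order: 5, 1, 2, 8, 9, 4, 7, 6, 3. The 5th vertex is 9.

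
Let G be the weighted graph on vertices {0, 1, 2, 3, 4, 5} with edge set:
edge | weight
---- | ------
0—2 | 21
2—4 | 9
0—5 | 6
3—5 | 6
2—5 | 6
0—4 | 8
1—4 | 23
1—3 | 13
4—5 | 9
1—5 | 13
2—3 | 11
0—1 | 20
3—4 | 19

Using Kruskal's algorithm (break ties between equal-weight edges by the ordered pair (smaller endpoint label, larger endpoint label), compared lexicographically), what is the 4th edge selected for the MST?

Kruskal's algorithm — process edges by increasing weight (ties by edge label):
0—5 (6): add — endpoints in different components.
2—5 (6): add — endpoints in different components.
3—5 (6): add — endpoints in different components.
0—4 (8): add — endpoints in different components.
2—4 (9): skip — 2 and 4 already connected.
4—5 (9): skip — 4 and 5 already connected.
2—3 (11): skip — 2 and 3 already connected.
1—3 (13): add — endpoints in different components.
The 4th edge added is 0—4.

0-4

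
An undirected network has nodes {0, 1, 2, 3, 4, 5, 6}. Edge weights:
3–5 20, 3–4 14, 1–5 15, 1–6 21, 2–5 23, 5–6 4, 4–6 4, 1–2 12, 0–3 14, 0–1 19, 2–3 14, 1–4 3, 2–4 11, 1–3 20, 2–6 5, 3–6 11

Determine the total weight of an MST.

Prim, starting at 1.
Step 1: cheapest edge leaving the tree is 1–4 (3); add 4.
Step 2: cheapest edge leaving the tree is 4–6 (4); add 6.
Step 3: cheapest edge leaving the tree is 5–6 (4); add 5.
Step 4: cheapest edge leaving the tree is 2–6 (5); add 2.
Step 5: cheapest edge leaving the tree is 3–6 (11); add 3.
Step 6: cheapest edge leaving the tree is 0–3 (14); add 0.
MST edges: 1–4, 4–6, 5–6, 2–6, 3–6, 0–3; total weight 3+4+4+5+11+14 = 41.

41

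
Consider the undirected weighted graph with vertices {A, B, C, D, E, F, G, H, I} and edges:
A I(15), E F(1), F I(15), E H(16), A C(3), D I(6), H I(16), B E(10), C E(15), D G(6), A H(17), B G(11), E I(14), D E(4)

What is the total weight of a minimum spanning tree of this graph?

61

Kruskal: consider edges lightest-first.
E F (1): add — endpoints in different components.
A C (3): add — endpoints in different components.
D E (4): add — endpoints in different components.
D G (6): add — endpoints in different components.
D I (6): add — endpoints in different components.
B E (10): add — endpoints in different components.
B G (11): skip — B and G already connected.
E I (14): skip — E and I already connected.
A I (15): add — endpoints in different components.
C E (15): skip — C and E already connected.
F I (15): skip — F and I already connected.
E H (16): add — endpoints in different components.
MST edges: E F, A C, D E, D G, D I, B E, A I, E H; total weight 1+3+4+6+6+10+15+16 = 61.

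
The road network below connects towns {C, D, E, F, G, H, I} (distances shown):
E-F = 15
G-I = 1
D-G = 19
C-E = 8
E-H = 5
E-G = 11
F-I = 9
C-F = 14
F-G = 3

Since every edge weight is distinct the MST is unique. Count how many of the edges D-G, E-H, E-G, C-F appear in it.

3

Kruskal's algorithm — process edges by increasing weight (ties by edge label):
G-I (1): add. Components now {C} {D} {E} {F} {G,I} {H}
F-G (3): add. Components now {C} {D} {E} {F,G,I} {H}
E-H (5): add. Components now {C} {D} {E,H} {F,G,I}
C-E (8): add. Components now {C,E,H} {D} {F,G,I}
F-I (9): skip — F and I already connected.
E-G (11): add. Components now {C,E,F,G,H,I} {D}
C-F (14): skip — C and F already connected.
E-F (15): skip — E and F already connected.
D-G (19): add. Components now {C,D,E,F,G,H,I}
MST edge set: {G-I, F-G, E-H, C-E, E-G, D-G}.
Of the listed edges, {D-G, E-H, E-G} are in the MST → 3.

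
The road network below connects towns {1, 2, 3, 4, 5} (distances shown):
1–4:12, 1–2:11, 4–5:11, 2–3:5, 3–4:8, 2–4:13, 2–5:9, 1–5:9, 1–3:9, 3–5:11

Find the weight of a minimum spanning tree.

Kruskal: consider edges lightest-first.
2–3 (5): add. Components now {1} {2,3} {4} {5}
3–4 (8): add. Components now {1} {2,3,4} {5}
1–3 (9): add. Components now {1,2,3,4} {5}
1–5 (9): add. Components now {1,2,3,4,5}
MST edges: 2–3, 3–4, 1–3, 1–5; total weight 5+8+9+9 = 31.

31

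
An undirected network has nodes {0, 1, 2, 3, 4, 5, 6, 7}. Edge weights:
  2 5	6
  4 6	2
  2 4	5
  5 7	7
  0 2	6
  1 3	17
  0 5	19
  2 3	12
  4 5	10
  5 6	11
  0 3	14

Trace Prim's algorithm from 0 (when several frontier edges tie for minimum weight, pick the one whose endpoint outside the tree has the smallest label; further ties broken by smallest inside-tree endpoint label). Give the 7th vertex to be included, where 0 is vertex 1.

3

Grow the tree from 0 using Prim:
Step 1: frontier [0 2 6, 0 3 14, 0 5 19] → take 0 2 (6); add 2.
Step 2: frontier [0 3 14, 0 5 19, 2 4 5, 2 5 6, 2 3 12] → take 2 4 (5); add 4.
Step 3: frontier [0 3 14, 0 5 19, 2 5 6, 2 3 12, 4 6 2, 4 5 10] → take 4 6 (2); add 6.
Step 4: frontier [0 3 14, 0 5 19, 2 5 6, 2 3 12, 4 5 10, 5 6 11] → take 2 5 (6); add 5.
Step 5: frontier [0 3 14, 2 3 12, 5 7 7] → take 5 7 (7); add 7.
Step 6: frontier [0 3 14, 2 3 12] → take 2 3 (12); add 3.
Step 7: frontier [1 3 17] → take 1 3 (17); add 1.
Vertex order: 0, 2, 4, 6, 5, 7, 3, 1. The 7th vertex is 3.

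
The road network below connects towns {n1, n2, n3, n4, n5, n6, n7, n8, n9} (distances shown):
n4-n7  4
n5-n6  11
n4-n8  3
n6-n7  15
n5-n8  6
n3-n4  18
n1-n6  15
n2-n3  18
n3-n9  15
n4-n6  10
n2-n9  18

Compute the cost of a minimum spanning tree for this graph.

89

Grow the tree from n8 using Prim:
Step 1: frontier [n4-n8 3, n5-n8 6] → take n4-n8 (3); add n4.
Step 2: frontier [n4-n7 4, n4-n6 10, n3-n4 18, n5-n8 6] → take n4-n7 (4); add n7.
Step 3: frontier [n4-n6 10, n3-n4 18, n6-n7 15, n5-n8 6] → take n5-n8 (6); add n5.
Step 4: frontier [n4-n6 10, n3-n4 18, n5-n6 11, n6-n7 15] → take n4-n6 (10); add n6.
Step 5: frontier [n3-n4 18, n1-n6 15] → take n1-n6 (15); add n1.
Step 6: frontier [n3-n4 18] → take n3-n4 (18); add n3.
Step 7: frontier [n3-n9 15, n2-n3 18] → take n3-n9 (15); add n9.
Step 8: frontier [n2-n3 18, n2-n9 18] → take n2-n3 (18); add n2.
MST edges: n4-n8, n4-n7, n5-n8, n4-n6, n1-n6, n3-n4, n3-n9, n2-n3; total weight 3+4+6+10+15+18+15+18 = 89.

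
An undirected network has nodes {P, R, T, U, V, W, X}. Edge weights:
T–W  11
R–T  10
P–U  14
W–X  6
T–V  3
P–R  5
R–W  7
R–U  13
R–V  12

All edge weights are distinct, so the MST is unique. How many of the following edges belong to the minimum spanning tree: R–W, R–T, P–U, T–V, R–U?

Kruskal's algorithm — process edges by increasing weight (ties by edge label):
T–V (3): add. Components now {P} {X} {W} {U} {T,V} {R}
P–R (5): add. Components now {P,R} {X} {W} {U} {T,V}
W–X (6): add. Components now {P,R} {W,X} {U} {T,V}
R–W (7): add. Components now {P,R,W,X} {U} {T,V}
R–T (10): add. Components now {P,R,T,V,W,X} {U}
T–W (11): skip — W and T already connected.
R–V (12): skip — R and V already connected.
R–U (13): add. Components now {P,R,T,U,V,W,X}
MST edge set: {T–V, P–R, W–X, R–W, R–T, R–U}.
Of the listed edges, {R–W, R–T, T–V, R–U} are in the MST → 4.

4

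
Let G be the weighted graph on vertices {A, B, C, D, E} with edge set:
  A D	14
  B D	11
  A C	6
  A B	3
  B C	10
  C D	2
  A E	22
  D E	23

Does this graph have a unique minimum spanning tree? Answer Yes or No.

Yes

Sort edges by weight, then run Kruskal:
C D (2): add. Components now {A} {B} {C,D} {E}
A B (3): add. Components now {A,B} {C,D} {E}
A C (6): add. Components now {A,B,C,D} {E}
B C (10): skip — B and C already connected.
B D (11): skip — B and D already connected.
A D (14): skip — A and D already connected.
A E (22): add. Components now {A,B,C,D,E}
Every non-tree edge has weight strictly greater than the heaviest edge on the tree path between its endpoints, so the MST is unique.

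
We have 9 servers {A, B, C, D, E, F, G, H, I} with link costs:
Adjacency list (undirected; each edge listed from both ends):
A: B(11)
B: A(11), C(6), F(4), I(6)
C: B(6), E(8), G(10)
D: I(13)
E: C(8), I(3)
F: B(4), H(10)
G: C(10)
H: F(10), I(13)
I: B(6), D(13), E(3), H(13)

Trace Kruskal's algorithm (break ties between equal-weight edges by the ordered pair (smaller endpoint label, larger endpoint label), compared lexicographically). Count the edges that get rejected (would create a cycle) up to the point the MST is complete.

1

Sort edges by weight, then run Kruskal:
E—I (3): add — endpoints in different components.
B—F (4): add — endpoints in different components.
B—C (6): add — endpoints in different components.
B—I (6): add — endpoints in different components.
C—E (8): skip — C and E already connected.
C—G (10): add — endpoints in different components.
F—H (10): add — endpoints in different components.
A—B (11): add — endpoints in different components.
D—I (13): add — endpoints in different components.
Edges rejected before the tree was complete: 1.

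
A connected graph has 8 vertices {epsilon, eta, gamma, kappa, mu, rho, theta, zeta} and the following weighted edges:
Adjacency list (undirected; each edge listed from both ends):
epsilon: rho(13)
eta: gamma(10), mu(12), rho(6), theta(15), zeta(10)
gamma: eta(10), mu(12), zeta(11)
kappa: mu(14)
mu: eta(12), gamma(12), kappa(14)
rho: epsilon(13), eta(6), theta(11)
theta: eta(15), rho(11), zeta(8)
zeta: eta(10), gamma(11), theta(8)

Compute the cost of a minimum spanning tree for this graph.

Grow the tree from kappa using Prim:
Step 1: frontier [kappa–mu 14] → take kappa–mu (14); add mu.
Step 2: frontier [eta–mu 12, gamma–mu 12] → take eta–mu (12); add eta.
Step 3: frontier [eta–rho 6, eta–gamma 10, eta–zeta 10, eta–theta 15, gamma–mu 12] → take eta–rho (6); add rho.
Step 4: frontier [eta–gamma 10, eta–zeta 10, eta–theta 15, gamma–mu 12, rho–theta 11, epsilon–rho 13] → take eta–gamma (10); add gamma.
Step 5: frontier [eta–zeta 10, eta–theta 15, gamma–zeta 11, rho–theta 11, epsilon–rho 13] → take eta–zeta (10); add zeta.
Step 6: frontier [eta–theta 15, rho–theta 11, epsilon–rho 13, theta–zeta 8] → take theta–zeta (8); add theta.
Step 7: frontier [epsilon–rho 13] → take epsilon–rho (13); add epsilon.
MST edges: kappa–mu, eta–mu, eta–rho, eta–gamma, eta–zeta, theta–zeta, epsilon–rho; total weight 14+12+6+10+10+8+13 = 73.

73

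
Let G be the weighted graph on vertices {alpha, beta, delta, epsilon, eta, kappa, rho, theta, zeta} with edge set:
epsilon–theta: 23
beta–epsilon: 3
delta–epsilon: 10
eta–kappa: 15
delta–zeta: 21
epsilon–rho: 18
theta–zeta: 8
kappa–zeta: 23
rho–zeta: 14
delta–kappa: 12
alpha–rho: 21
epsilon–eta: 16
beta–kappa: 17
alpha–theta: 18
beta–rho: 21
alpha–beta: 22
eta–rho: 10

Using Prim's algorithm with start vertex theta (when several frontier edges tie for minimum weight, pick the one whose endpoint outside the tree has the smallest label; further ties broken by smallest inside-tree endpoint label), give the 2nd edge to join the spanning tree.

rho-zeta

Prim, starting at theta.
Step 1: cheapest edge leaving the tree is theta–zeta (8); add zeta.
Step 2: cheapest edge leaving the tree is rho–zeta (14); add rho.
Step 3: cheapest edge leaving the tree is eta–rho (10); add eta.
Step 4: cheapest edge leaving the tree is eta–kappa (15); add kappa.
Step 5: cheapest edge leaving the tree is delta–kappa (12); add delta.
Step 6: cheapest edge leaving the tree is delta–epsilon (10); add epsilon.
Step 7: cheapest edge leaving the tree is beta–epsilon (3); add beta.
Step 8: cheapest edge leaving the tree is alpha–theta (18); add alpha.
The 2nd edge added is rho–zeta.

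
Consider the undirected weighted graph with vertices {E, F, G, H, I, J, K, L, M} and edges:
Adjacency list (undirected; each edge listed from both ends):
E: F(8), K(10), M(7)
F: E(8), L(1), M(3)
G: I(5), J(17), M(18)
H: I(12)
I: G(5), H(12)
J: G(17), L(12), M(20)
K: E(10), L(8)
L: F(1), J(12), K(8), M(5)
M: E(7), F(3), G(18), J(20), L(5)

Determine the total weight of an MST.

65

Sort edges by weight, then run Kruskal:
F L (1): add — endpoints in different components.
F M (3): add — endpoints in different components.
G I (5): add — endpoints in different components.
L M (5): skip — L and M already connected.
E M (7): add — endpoints in different components.
E F (8): skip — E and F already connected.
K L (8): add — endpoints in different components.
E K (10): skip — E and K already connected.
H I (12): add — endpoints in different components.
J L (12): add — endpoints in different components.
G J (17): add — endpoints in different components.
MST edges: F L, F M, G I, E M, K L, H I, J L, G J; total weight 1+3+5+7+8+12+12+17 = 65.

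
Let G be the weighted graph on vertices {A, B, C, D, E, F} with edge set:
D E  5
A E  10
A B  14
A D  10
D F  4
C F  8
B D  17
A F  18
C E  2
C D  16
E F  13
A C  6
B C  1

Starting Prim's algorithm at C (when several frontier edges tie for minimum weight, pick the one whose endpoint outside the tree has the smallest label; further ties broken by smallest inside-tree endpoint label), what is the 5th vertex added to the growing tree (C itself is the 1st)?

F

Prim, starting at C.
Step 1: cheapest edge leaving the tree is B C (1); add B.
Step 2: cheapest edge leaving the tree is C E (2); add E.
Step 3: cheapest edge leaving the tree is D E (5); add D.
Step 4: cheapest edge leaving the tree is D F (4); add F.
Step 5: cheapest edge leaving the tree is A C (6); add A.
Vertex order: C, B, E, D, F, A. The 5th vertex is F.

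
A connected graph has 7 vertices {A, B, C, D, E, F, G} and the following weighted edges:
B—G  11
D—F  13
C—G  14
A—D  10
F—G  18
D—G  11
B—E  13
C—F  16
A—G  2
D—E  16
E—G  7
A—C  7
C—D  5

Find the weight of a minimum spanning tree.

45

Kruskal's algorithm — process edges by increasing weight (ties by edge label):
A—G (2): add — endpoints in different components.
C—D (5): add — endpoints in different components.
A—C (7): add — endpoints in different components.
E—G (7): add — endpoints in different components.
A—D (10): skip — A and D already connected.
B—G (11): add — endpoints in different components.
D—G (11): skip — D and G already connected.
B—E (13): skip — B and E already connected.
D—F (13): add — endpoints in different components.
MST edges: A—G, C—D, A—C, E—G, B—G, D—F; total weight 2+5+7+7+11+13 = 45.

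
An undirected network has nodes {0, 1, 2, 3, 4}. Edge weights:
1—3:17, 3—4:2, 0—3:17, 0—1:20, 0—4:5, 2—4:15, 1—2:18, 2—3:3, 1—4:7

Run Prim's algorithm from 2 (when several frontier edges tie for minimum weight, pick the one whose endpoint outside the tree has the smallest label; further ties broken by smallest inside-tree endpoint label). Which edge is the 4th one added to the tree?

Grow the tree from 2 using Prim:
Step 1: cheapest edge leaving the tree is 2—3 (3); add 3.
Step 2: cheapest edge leaving the tree is 3—4 (2); add 4.
Step 3: cheapest edge leaving the tree is 0—4 (5); add 0.
Step 4: cheapest edge leaving the tree is 1—4 (7); add 1.
The 4th edge added is 1—4.

1-4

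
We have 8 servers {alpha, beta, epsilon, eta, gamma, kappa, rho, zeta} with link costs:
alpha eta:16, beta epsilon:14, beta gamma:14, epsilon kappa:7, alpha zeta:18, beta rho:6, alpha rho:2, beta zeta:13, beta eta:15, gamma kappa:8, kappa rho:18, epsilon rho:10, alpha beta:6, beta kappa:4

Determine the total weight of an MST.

Prim's algorithm from zeta:
Step 1: cheapest edge leaving the tree is beta zeta (13); add beta.
Step 2: cheapest edge leaving the tree is beta kappa (4); add kappa.
Step 3: cheapest edge leaving the tree is alpha beta (6); add alpha.
Step 4: cheapest edge leaving the tree is alpha rho (2); add rho.
Step 5: cheapest edge leaving the tree is epsilon kappa (7); add epsilon.
Step 6: cheapest edge leaving the tree is gamma kappa (8); add gamma.
Step 7: cheapest edge leaving the tree is beta eta (15); add eta.
MST edges: beta zeta, beta kappa, alpha beta, alpha rho, epsilon kappa, gamma kappa, beta eta; total weight 13+4+6+2+7+8+15 = 55.

55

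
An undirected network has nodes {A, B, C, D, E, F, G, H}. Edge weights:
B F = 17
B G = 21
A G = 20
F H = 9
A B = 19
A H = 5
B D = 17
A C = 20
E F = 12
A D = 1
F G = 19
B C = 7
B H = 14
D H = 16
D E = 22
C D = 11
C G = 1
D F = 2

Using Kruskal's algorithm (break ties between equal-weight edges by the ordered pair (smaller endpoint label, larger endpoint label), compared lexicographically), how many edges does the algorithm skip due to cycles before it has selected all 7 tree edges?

1

Kruskal's algorithm — process edges by increasing weight (ties by edge label):
A D (1): add — endpoints in different components.
C G (1): add — endpoints in different components.
D F (2): add — endpoints in different components.
A H (5): add — endpoints in different components.
B C (7): add — endpoints in different components.
F H (9): skip — F and H already connected.
C D (11): add — endpoints in different components.
E F (12): add — endpoints in different components.
Edges rejected before the tree was complete: 1.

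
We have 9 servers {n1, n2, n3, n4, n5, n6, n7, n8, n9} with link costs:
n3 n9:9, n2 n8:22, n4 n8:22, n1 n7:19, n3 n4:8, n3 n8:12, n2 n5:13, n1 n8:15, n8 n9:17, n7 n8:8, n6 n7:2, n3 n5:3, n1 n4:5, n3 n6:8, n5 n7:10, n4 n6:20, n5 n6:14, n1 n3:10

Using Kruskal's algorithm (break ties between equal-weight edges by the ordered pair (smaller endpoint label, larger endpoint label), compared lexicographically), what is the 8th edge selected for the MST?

Kruskal's algorithm — process edges by increasing weight (ties by edge label):
n6 n7 (2): add — endpoints in different components.
n3 n5 (3): add — endpoints in different components.
n1 n4 (5): add — endpoints in different components.
n3 n4 (8): add — endpoints in different components.
n3 n6 (8): add — endpoints in different components.
n7 n8 (8): add — endpoints in different components.
n3 n9 (9): add — endpoints in different components.
n1 n3 (10): skip — n1 and n3 already connected.
n5 n7 (10): skip — n5 and n7 already connected.
n3 n8 (12): skip — n8 and n3 already connected.
n2 n5 (13): add — endpoints in different components.
The 8th edge added is n2 n5.

n2-n5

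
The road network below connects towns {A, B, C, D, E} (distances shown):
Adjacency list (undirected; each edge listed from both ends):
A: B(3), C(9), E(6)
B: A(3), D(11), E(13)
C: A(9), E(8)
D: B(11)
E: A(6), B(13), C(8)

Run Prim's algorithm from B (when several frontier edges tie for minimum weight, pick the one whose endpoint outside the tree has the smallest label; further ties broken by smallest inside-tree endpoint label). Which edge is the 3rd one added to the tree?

Prim, starting at B.
Step 1: cheapest edge leaving the tree is A B (3); add A.
Step 2: cheapest edge leaving the tree is A E (6); add E.
Step 3: cheapest edge leaving the tree is C E (8); add C.
Step 4: cheapest edge leaving the tree is B D (11); add D.
The 3rd edge added is C E.

C-E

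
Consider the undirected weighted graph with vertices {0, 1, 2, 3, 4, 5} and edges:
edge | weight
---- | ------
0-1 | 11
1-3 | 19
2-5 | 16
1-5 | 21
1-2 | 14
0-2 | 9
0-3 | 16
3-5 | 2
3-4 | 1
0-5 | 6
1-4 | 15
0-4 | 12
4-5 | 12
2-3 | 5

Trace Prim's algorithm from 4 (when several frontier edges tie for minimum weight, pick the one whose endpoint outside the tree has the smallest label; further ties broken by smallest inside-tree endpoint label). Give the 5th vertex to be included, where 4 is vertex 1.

Prim, starting at 4.
Step 1: cheapest edge leaving the tree is 3-4 (1); add 3.
Step 2: cheapest edge leaving the tree is 3-5 (2); add 5.
Step 3: cheapest edge leaving the tree is 2-3 (5); add 2.
Step 4: cheapest edge leaving the tree is 0-5 (6); add 0.
Step 5: cheapest edge leaving the tree is 0-1 (11); add 1.
Vertex order: 4, 3, 5, 2, 0, 1. The 5th vertex is 0.

0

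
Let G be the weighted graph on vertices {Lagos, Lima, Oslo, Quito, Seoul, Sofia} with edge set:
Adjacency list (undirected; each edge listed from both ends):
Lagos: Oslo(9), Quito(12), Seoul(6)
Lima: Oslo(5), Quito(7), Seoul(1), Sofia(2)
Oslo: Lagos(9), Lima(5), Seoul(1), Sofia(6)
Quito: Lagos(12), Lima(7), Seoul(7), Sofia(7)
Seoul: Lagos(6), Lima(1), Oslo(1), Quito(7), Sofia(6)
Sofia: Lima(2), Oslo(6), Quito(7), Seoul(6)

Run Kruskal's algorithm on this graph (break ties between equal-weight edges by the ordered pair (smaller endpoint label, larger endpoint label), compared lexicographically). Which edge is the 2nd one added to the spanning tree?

Oslo-Seoul

Sort edges by weight, then run Kruskal:
Lima—Seoul (1): add. Components now {Lima,Seoul} {Lagos} {Quito} {Sofia} {Oslo}
Oslo—Seoul (1): add. Components now {Lima,Oslo,Seoul} {Lagos} {Quito} {Sofia}
Lima—Sofia (2): add. Components now {Lima,Oslo,Seoul,Sofia} {Lagos} {Quito}
Lima—Oslo (5): skip — Lima and Oslo already connected.
Lagos—Seoul (6): add. Components now {Lagos,Lima,Oslo,Seoul,Sofia} {Quito}
Oslo—Sofia (6): skip — Sofia and Oslo already connected.
Seoul—Sofia (6): skip — Seoul and Sofia already connected.
Lima—Quito (7): add. Components now {Lagos,Lima,Oslo,Quito,Seoul,Sofia}
The 2nd edge added is Oslo—Seoul.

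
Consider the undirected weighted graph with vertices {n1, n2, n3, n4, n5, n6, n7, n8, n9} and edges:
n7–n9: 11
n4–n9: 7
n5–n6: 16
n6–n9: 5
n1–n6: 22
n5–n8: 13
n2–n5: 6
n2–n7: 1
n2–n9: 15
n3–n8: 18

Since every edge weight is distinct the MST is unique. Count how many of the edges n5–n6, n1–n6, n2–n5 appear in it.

2

Kruskal's algorithm — process edges by increasing weight (ties by edge label):
n2–n7 (1): add — endpoints in different components.
n6–n9 (5): add — endpoints in different components.
n2–n5 (6): add — endpoints in different components.
n4–n9 (7): add — endpoints in different components.
n7–n9 (11): add — endpoints in different components.
n5–n8 (13): add — endpoints in different components.
n2–n9 (15): skip — n2 and n9 already connected.
n5–n6 (16): skip — n6 and n5 already connected.
n3–n8 (18): add — endpoints in different components.
n1–n6 (22): add — endpoints in different components.
MST edge set: {n2–n7, n6–n9, n2–n5, n4–n9, n7–n9, n5–n8, n3–n8, n1–n6}.
Of the listed edges, {n1–n6, n2–n5} are in the MST → 2.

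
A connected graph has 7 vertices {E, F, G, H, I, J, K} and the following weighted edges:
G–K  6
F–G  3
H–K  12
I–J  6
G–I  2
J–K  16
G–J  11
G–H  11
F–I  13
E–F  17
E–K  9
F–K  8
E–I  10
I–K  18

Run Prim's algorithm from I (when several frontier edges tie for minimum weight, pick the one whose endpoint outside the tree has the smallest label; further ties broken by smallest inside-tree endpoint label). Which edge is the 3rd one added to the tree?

I-J

Prim's algorithm from I:
Step 1: frontier [G–I 2, I–J 6, E–I 10, F–I 13, I–K 18] → take G–I (2); add G.
Step 2: frontier [F–G 3, G–K 6, G–H 11, G–J 11, I–J 6, E–I 10, F–I 13, I–K 18] → take F–G (3); add F.
Step 3: frontier [F–K 8, E–F 17, G–K 6, G–H 11, G–J 11, I–J 6, E–I 10, I–K 18] → take I–J (6); add J.
Step 4: frontier [F–K 8, E–F 17, G–K 6, G–H 11, E–I 10, I–K 18, J–K 16] → take G–K (6); add K.
Step 5: frontier [E–F 17, G–H 11, E–I 10, E–K 9, H–K 12] → take E–K (9); add E.
Step 6: frontier [G–H 11, H–K 12] → take G–H (11); add H.
The 3rd edge added is I–J.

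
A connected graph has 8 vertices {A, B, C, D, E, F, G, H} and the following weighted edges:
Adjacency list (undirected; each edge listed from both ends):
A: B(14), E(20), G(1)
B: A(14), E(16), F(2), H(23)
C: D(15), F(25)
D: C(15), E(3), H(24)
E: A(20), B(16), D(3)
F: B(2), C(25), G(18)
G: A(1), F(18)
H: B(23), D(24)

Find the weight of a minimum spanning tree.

Kruskal: consider edges lightest-first.
A–G (1): add — endpoints in different components.
B–F (2): add — endpoints in different components.
D–E (3): add — endpoints in different components.
A–B (14): add — endpoints in different components.
C–D (15): add — endpoints in different components.
B–E (16): add — endpoints in different components.
F–G (18): skip — F and G already connected.
A–E (20): skip — A and E already connected.
B–H (23): add — endpoints in different components.
MST edges: A–G, B–F, D–E, A–B, C–D, B–E, B–H; total weight 1+2+3+14+15+16+23 = 74.

74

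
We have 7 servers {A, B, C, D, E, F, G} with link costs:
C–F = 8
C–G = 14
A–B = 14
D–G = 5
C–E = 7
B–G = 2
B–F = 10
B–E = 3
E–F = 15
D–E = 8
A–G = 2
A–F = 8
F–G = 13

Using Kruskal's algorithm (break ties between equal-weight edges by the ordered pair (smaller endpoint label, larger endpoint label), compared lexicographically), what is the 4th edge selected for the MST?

Kruskal: consider edges lightest-first.
A–G (2): add — endpoints in different components.
B–G (2): add — endpoints in different components.
B–E (3): add — endpoints in different components.
D–G (5): add — endpoints in different components.
C–E (7): add — endpoints in different components.
A–F (8): add — endpoints in different components.
The 4th edge added is D–G.

D-G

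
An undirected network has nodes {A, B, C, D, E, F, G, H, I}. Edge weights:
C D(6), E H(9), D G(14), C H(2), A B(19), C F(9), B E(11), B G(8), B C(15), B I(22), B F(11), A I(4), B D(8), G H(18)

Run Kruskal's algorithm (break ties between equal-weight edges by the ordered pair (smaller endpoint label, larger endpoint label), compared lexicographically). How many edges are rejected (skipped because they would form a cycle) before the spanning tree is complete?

5

Sort edges by weight, then run Kruskal:
C H (2): add — endpoints in different components.
A I (4): add — endpoints in different components.
C D (6): add — endpoints in different components.
B D (8): add — endpoints in different components.
B G (8): add — endpoints in different components.
C F (9): add — endpoints in different components.
E H (9): add — endpoints in different components.
B E (11): skip — B and E already connected.
B F (11): skip — B and F already connected.
D G (14): skip — D and G already connected.
B C (15): skip — B and C already connected.
G H (18): skip — G and H already connected.
A B (19): add — endpoints in different components.
Edges rejected before the tree was complete: 5.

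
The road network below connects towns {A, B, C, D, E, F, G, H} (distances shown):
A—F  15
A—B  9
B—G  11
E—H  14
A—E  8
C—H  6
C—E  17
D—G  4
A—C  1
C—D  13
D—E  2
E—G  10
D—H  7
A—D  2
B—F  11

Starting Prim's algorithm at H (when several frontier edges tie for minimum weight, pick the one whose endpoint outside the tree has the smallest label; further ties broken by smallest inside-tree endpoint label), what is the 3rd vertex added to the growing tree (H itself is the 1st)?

A

Prim, starting at H.
Step 1: cheapest edge leaving the tree is C—H (6); add C.
Step 2: cheapest edge leaving the tree is A—C (1); add A.
Step 3: cheapest edge leaving the tree is A—D (2); add D.
Step 4: cheapest edge leaving the tree is D—E (2); add E.
Step 5: cheapest edge leaving the tree is D—G (4); add G.
Step 6: cheapest edge leaving the tree is A—B (9); add B.
Step 7: cheapest edge leaving the tree is B—F (11); add F.
Vertex order: H, C, A, D, E, G, B, F. The 3rd vertex is A.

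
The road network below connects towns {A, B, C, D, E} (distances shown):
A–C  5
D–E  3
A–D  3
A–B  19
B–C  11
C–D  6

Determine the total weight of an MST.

Kruskal: consider edges lightest-first.
A–D (3): add. Components now {A,D} {B} {C} {E}
D–E (3): add. Components now {A,D,E} {B} {C}
A–C (5): add. Components now {A,C,D,E} {B}
C–D (6): skip — C and D already connected.
B–C (11): add. Components now {A,B,C,D,E}
MST edges: A–D, D–E, A–C, B–C; total weight 3+3+5+11 = 22.

22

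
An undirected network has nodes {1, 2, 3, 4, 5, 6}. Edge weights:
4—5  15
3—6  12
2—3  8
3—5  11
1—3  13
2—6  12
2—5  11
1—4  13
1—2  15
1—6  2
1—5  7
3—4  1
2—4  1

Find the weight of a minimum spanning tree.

Kruskal's algorithm — process edges by increasing weight (ties by edge label):
2—4 (1): add — endpoints in different components.
3—4 (1): add — endpoints in different components.
1—6 (2): add — endpoints in different components.
1—5 (7): add — endpoints in different components.
2—3 (8): skip — 2 and 3 already connected.
2—5 (11): add — endpoints in different components.
MST edges: 2—4, 3—4, 1—6, 1—5, 2—5; total weight 1+1+2+7+11 = 22.

22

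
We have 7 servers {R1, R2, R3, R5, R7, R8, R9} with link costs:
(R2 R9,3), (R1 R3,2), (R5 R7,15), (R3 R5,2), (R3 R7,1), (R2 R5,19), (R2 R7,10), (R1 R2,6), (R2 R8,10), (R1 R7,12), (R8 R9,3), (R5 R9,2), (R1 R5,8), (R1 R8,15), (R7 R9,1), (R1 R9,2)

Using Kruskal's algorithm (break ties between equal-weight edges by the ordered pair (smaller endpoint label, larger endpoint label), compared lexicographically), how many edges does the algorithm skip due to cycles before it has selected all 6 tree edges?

Kruskal: consider edges lightest-first.
R3 R7 (1): add. Components now {R3,R7} {R9} {R2} {R5} {R1} {R8}
R7 R9 (1): add. Components now {R3,R7,R9} {R2} {R5} {R1} {R8}
R1 R3 (2): add. Components now {R1,R3,R7,R9} {R2} {R5} {R8}
R1 R9 (2): skip — R9 and R1 already connected.
R3 R5 (2): add. Components now {R1,R3,R5,R7,R9} {R2} {R8}
R5 R9 (2): skip — R9 and R5 already connected.
R2 R9 (3): add. Components now {R1,R2,R3,R5,R7,R9} {R8}
R8 R9 (3): add. Components now {R1,R2,R3,R5,R7,R8,R9}
Edges rejected before the tree was complete: 2.

2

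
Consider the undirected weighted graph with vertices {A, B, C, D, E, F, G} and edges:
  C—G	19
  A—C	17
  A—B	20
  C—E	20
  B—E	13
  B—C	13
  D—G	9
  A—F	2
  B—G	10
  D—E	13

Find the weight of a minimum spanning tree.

64

Kruskal: consider edges lightest-first.
A—F (2): add. Components now {A,F} {B} {C} {D} {E} {G}
D—G (9): add. Components now {A,F} {B} {C} {D,G} {E}
B—G (10): add. Components now {A,F} {B,D,G} {C} {E}
B—C (13): add. Components now {A,F} {B,C,D,G} {E}
B—E (13): add. Components now {A,F} {B,C,D,E,G}
D—E (13): skip — D and E already connected.
A—C (17): add. Components now {A,B,C,D,E,F,G}
MST edges: A—F, D—G, B—G, B—C, B—E, A—C; total weight 2+9+10+13+13+17 = 64.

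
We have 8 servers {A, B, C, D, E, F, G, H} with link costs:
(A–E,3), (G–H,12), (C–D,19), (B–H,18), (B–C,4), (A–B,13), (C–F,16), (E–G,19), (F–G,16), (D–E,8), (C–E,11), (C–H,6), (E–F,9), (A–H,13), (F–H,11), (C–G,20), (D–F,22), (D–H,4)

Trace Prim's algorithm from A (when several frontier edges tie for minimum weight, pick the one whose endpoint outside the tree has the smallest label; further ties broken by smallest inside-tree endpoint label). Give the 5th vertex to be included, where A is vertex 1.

Grow the tree from A using Prim:
Step 1: cheapest edge leaving the tree is A–E (3); add E.
Step 2: cheapest edge leaving the tree is D–E (8); add D.
Step 3: cheapest edge leaving the tree is D–H (4); add H.
Step 4: cheapest edge leaving the tree is C–H (6); add C.
Step 5: cheapest edge leaving the tree is B–C (4); add B.
Step 6: cheapest edge leaving the tree is E–F (9); add F.
Step 7: cheapest edge leaving the tree is G–H (12); add G.
Vertex order: A, E, D, H, C, B, F, G. The 5th vertex is C.

C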